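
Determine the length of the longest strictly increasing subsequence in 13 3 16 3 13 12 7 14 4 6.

3

Let dp[i] be the longest increasing subsequence ending at position i. Then dp = [1, 1, 2, 1, 2, 2, 2, 3, 2, 3].
The maximum is 3; one witness is 3, 13, 14 at positions 2,5,8.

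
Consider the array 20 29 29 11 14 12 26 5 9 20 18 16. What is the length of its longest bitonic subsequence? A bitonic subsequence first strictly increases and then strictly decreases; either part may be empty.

One longest bitonic subsequence is 20, 29, 26, 20, 18, 16 (positions 1,2,7,10,11,12): it rises to 29 then falls. Length 6 is optimal.

6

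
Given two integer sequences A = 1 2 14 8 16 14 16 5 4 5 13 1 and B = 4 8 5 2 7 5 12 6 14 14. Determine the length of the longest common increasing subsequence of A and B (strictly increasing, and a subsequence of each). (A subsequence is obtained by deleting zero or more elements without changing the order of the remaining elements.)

A longest common strictly increasing subsequence is 4, 5 (length 2); it appears in order in both A and B, and no longer such subsequence exists.

2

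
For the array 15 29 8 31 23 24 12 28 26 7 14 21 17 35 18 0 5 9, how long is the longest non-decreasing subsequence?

Scanning left to right, the best length ending at each element is: 15→1, 29→2, 8→1, 31→3, 23→2, 24→3, 12→2, 28→4, 26→4, 7→1, 14→3, 21→4, 17→4, 35→5, 18→5, 0→1, 5→2, 9→3.
So the longest non-decreasing subsequence has length 5, e.g. 15, 23, 24, 28, 35.

5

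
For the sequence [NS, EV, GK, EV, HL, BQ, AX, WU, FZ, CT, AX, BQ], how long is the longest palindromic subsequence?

5

One longest palindromic subsequence is BQ AX CT AX BQ (positions 6,7,10,11,12); it reads the same forward and backward, and the interval DP gives dp[1][12] = 5.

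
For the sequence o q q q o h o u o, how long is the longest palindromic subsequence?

One longest palindromic subsequence is oohoo (positions 1,5,6,7,9); it reads the same forward and backward, and the interval DP gives dp[1][9] = 5.

5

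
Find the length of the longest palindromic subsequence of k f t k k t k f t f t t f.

9

One longest palindromic subsequence is fttftfttf (positions 2,3,6,8,9,10,11,12,13); it reads the same forward and backward, and the interval DP gives dp[1][13] = 9.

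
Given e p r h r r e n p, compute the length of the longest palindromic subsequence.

5

One longest palindromic subsequence is prrrp (positions 2,3,5,6,9); it reads the same forward and backward, and the interval DP gives dp[1][9] = 5.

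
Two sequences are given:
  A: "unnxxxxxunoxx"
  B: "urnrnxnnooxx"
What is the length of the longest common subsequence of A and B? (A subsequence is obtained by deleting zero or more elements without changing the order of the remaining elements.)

Backtracking the LCS table gives one alignment: u (A1,B1) → n (A2,B3) → n (A3,B5) → x (A4,B6) → n (A10,B8) → o (A11,B10) → x (A12,B11) → x (A13,B12).
So the longest common subsequence has length 8.

8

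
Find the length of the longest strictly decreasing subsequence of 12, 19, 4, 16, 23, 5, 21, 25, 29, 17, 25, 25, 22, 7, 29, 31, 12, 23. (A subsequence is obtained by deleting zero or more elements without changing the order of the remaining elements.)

4

Scanning left to right, the best length ending at each element is: 12→1, 19→1, 4→2, 16→2, 23→1, 5→3, 21→2, 25→1, 29→1, 17→3, 25→2, 25→2, 22→3, 7→4, 29→1, 31→1, 12→4, 23→3.
So the longest decreasing subsequence has length 4, e.g. 23, 21, 17, 7.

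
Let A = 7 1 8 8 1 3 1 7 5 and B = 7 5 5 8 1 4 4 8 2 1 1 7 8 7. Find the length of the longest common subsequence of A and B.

Backtracking the LCS table gives one alignment: 7 (A1,B1) → 1 (A2,B5) → 8 (A3,B8) → 1 (A5,B10) → 1 (A7,B11) → 7 (A8,B14).
So the longest common subsequence has length 6.

6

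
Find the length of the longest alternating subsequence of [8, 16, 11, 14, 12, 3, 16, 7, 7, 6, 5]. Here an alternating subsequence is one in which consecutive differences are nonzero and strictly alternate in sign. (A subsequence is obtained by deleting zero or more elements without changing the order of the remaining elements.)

7

A longest alternating subsequence is 8, 16, 11, 14, 12, 16, 7 (positions 1,2,3,4,5,7,8); its 6 consecutive differences strictly alternate in sign, and length 7 is optimal.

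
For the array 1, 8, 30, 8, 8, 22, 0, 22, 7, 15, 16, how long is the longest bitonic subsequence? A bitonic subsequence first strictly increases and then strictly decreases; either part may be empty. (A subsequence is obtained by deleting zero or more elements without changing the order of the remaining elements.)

5

Let inc[i] be the LIS ending at i and dec[i] the longest strictly decreasing subsequence starting at i. inc = [1, 2, 3, 2, 2, 3, 1, 3, 2, 3, 4], dec = [2, 2, 3, 2, 2, 2, 1, 2, 1, 1, 1].
max_i inc[i]+dec[i]−1 = 5, with one witness 1, 8, 30, 22, 16.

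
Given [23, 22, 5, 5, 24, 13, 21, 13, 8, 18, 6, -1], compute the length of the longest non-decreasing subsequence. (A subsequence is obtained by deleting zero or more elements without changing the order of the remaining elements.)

5

Let dp[i] be the longest non-decreasing subsequence ending at position i. Then dp = [1, 1, 1, 2, 3, 3, 4, 4, 3, 5, 3, 1].
The maximum is 5; one witness is 5, 5, 13, 13, 18 at positions 3,4,6,8,10.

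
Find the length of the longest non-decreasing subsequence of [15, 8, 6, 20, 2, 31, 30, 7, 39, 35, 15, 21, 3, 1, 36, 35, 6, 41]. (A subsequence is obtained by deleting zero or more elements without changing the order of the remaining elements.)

6

One longest non-decreasing subsequence is 15, 20, 31, 35, 36, 41 (positions 1,4,6,10,15,18), of length 6; no longer one exists.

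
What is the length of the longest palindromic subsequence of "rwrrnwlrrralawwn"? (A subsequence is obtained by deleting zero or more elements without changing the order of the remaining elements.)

9

One longest palindromic subsequence is nwlrrrlwn (positions 5,6,7,8,9,10,12,15,16); it reads the same forward and backward, and the interval DP gives dp[1][16] = 9.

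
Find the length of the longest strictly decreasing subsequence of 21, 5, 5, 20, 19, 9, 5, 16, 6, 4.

6

One longest decreasing subsequence is 21, 20, 19, 9, 5, 4 (positions 1,4,5,6,7,10), of length 6; no longer one exists.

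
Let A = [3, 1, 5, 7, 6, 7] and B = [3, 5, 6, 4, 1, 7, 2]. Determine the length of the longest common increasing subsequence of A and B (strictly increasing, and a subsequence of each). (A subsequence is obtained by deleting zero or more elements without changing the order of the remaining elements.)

For each value that appears in both, track the longest common increasing run ending there.
The best achievable length is 4; one witness is 3, 5, 6, 7 (A-positions 1,3,5,6, B-positions 1,2,3,6).

4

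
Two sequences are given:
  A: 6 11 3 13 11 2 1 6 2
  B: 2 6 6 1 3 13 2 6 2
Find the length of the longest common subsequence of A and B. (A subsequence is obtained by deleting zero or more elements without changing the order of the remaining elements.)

6

A longest common subsequence is 6, 3, 13, 2, 6, 2 (length 6); the LCS DP confirms no longer common subsequence exists.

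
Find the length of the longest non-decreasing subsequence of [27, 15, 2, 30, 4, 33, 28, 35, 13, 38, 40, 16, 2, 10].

6

Scanning left to right, the best length ending at each element is: 27→1, 15→1, 2→1, 30→2, 4→2, 33→3, 28→3, 35→4, 13→3, 38→5, 40→6, 16→4, 2→2, 10→3.
So the longest non-decreasing subsequence has length 6, e.g. 27, 30, 33, 35, 38, 40.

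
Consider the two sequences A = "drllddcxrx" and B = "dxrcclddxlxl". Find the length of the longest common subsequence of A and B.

A longest common subsequence is drlddxx (length 7); the LCS DP confirms no longer common subsequence exists.

7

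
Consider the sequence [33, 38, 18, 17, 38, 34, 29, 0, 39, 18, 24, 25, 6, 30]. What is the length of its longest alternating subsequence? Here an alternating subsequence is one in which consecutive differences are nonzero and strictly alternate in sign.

10

A longest alternating subsequence is 33, 38, 18, 38, 34, 39, 18, 24, 6, 30 (positions 1,2,3,5,6,9,10,11,13,14); its 9 consecutive differences strictly alternate in sign, and length 10 is optimal.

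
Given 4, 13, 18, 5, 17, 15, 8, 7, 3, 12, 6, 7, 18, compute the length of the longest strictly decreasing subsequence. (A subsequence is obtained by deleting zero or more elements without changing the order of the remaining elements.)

Scanning left to right, the best length ending at each element is: 4→1, 13→1, 18→1, 5→2, 17→2, 15→3, 8→4, 7→5, 3→6, 12→4, 6→6, 7→5, 18→1.
So the longest decreasing subsequence has length 6, e.g. 18, 17, 15, 8, 7, 3.

6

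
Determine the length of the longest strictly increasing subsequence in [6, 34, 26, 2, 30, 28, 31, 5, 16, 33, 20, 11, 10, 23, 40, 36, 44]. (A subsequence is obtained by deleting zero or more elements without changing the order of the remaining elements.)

7

One longest increasing subsequence is 6, 26, 30, 31, 33, 40, 44 (positions 1,3,5,7,10,15,17), of length 7; no longer one exists.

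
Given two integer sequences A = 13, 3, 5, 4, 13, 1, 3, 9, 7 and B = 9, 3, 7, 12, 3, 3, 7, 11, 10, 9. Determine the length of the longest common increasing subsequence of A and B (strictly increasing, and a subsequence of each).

For each value that appears in both, track the longest common increasing run ending there.
The best achievable length is 2; one witness is 3, 7 (A-positions 2,9, B-positions 2,3).

2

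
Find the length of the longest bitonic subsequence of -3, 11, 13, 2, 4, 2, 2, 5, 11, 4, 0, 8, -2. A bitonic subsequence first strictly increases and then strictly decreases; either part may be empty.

8

One longest bitonic subsequence is -3, 2, 4, 5, 11, 4, 0, -2 (positions 1,4,5,8,9,10,11,13): it rises to 11 then falls. Length 8 is optimal.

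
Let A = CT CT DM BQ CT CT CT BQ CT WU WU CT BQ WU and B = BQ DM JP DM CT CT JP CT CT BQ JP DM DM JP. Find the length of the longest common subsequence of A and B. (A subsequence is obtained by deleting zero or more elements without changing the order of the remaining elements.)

6

A longest common subsequence is DM, CT, CT, CT, CT, BQ (length 6); the LCS DP confirms no longer common subsequence exists.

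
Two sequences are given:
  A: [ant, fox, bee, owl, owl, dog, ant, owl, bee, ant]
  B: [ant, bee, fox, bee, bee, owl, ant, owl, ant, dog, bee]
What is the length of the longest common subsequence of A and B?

A longest common subsequence is ant, fox, bee, owl, owl, dog, bee (length 7); the LCS DP confirms no longer common subsequence exists.

7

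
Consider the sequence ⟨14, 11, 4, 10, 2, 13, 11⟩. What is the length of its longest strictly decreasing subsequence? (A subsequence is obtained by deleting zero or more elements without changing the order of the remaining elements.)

4

Let dp[i] be the longest decreasing subsequence ending at position i. Then dp = [1, 2, 3, 3, 4, 2, 3].
The maximum is 4; one witness is 14, 11, 4, 2 at positions 1,2,3,5.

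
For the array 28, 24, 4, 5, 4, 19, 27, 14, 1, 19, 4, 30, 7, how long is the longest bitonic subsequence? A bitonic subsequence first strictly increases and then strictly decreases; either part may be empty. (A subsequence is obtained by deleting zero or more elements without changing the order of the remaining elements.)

One longest bitonic subsequence is 4, 5, 19, 27, 19, 7 (positions 3,4,6,7,10,13): it rises to 27 then falls. Length 6 is optimal.

6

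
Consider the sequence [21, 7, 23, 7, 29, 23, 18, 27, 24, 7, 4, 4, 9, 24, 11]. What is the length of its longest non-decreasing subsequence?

5

Scanning left to right, the best length ending at each element is: 21→1, 7→1, 23→2, 7→2, 29→3, 23→3, 18→3, 27→4, 24→4, 7→3, 4→1, 4→2, 9→4, 24→5, 11→5.
So the longest non-decreasing subsequence has length 5, e.g. 21, 23, 23, 24, 24.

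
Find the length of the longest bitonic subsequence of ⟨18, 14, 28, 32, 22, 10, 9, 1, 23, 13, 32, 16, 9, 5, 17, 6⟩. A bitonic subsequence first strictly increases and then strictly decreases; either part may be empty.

Let inc[i] be the LIS ending at i and dec[i] the longest strictly decreasing subsequence starting at i. inc = [1, 1, 2, 3, 2, 1, 1, 1, 3, 2, 4, 3, 2, 2, 4, 3], dec = [5, 4, 5, 5, 4, 3, 2, 1, 4, 3, 4, 3, 2, 1, 2, 1].
max_i inc[i]+dec[i]−1 = 7, with one witness 18, 28, 32, 23, 16, 9, 6.

7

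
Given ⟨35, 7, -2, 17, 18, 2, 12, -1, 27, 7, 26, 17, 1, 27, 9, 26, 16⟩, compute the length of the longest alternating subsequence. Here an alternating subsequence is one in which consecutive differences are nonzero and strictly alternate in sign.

14

A longest alternating subsequence is 35, 7, 17, 2, 12, -1, 27, 7, 26, 17, 27, 9, 26, 16 (positions 1,2,4,6,7,8,9,10,11,12,14,15,16,17); its 13 consecutive differences strictly alternate in sign, and length 14 is optimal.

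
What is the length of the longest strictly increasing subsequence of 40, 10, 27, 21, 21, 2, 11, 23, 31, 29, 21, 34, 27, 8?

5

Scanning left to right, the best length ending at each element is: 40→1, 10→1, 27→2, 21→2, 21→2, 2→1, 11→2, 23→3, 31→4, 29→4, 21→3, 34→5, 27→4, 8→2.
So the longest increasing subsequence has length 5, e.g. 10, 21, 23, 31, 34.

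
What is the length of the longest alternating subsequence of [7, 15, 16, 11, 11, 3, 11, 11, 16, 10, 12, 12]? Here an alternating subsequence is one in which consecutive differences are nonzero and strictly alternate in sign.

6

Track the best alternating length ending on an up-step vs a down-step at each position: up/down = 1/1, 2/1, 2/1, 2/3, 2/3, 1/3, 4/3, 4/3, 4/1, 4/5, 6/5, 6/5.
The maximum over both is 6; one such subsequence is 7, 15, 3, 11, 10, 12.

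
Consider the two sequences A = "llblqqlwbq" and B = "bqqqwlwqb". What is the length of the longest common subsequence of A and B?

Backtracking the LCS table gives one alignment: b (A3,B1) → q (A5,B3) → q (A6,B4) → l (A7,B6) → w (A8,B7) → b (A9,B9).
So the longest common subsequence has length 6.

6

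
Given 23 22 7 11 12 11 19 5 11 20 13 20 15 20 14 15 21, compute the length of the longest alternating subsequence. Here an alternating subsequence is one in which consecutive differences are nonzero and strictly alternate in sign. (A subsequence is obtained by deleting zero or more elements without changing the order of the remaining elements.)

A longest alternating subsequence is 23, 7, 12, 11, 19, 5, 20, 13, 20, 15, 20, 14, 15 (positions 1,3,5,6,7,8,10,11,12,13,14,15,16); its 12 consecutive differences strictly alternate in sign, and length 13 is optimal.

13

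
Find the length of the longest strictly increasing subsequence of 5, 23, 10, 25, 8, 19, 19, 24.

Let dp[i] be the longest increasing subsequence ending at position i. Then dp = [1, 2, 2, 3, 2, 3, 3, 4].
The maximum is 4; one witness is 5, 10, 19, 24 at positions 1,3,6,8.

4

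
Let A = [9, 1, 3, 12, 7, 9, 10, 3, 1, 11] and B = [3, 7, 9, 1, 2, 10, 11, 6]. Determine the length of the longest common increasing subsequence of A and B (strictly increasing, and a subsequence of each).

5

A longest common strictly increasing subsequence is 3, 7, 9, 10, 11 (length 5); it appears in order in both A and B, and no longer such subsequence exists.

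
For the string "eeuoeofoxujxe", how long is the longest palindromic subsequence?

One longest palindromic subsequence is euofoue (positions 1,3,6,7,8,10,13); it reads the same forward and backward, and the interval DP gives dp[1][13] = 7.

7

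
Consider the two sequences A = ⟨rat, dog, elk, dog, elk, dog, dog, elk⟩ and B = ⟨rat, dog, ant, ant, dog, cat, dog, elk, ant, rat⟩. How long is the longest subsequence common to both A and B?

A longest common subsequence is rat, dog, dog, dog, elk (length 5); the LCS DP confirms no longer common subsequence exists.

5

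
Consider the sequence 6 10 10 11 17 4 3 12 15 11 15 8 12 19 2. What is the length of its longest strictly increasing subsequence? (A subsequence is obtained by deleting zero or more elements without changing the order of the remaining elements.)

6

Let dp[i] be the longest increasing subsequence ending at position i. Then dp = [1, 2, 2, 3, 4, 1, 1, 4, 5, 3, 5, 2, 4, 6, 1].
The maximum is 6; one witness is 6, 10, 11, 12, 15, 19 at positions 1,2,4,8,9,14.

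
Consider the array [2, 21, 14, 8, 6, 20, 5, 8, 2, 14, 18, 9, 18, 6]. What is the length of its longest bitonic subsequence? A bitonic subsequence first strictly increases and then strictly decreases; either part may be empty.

Let inc[i] be the LIS ending at i and dec[i] the longest strictly decreasing subsequence starting at i. inc = [1, 2, 2, 2, 2, 3, 2, 3, 1, 4, 5, 4, 5, 3], dec = [1, 6, 5, 4, 3, 4, 2, 2, 1, 3, 3, 2, 2, 1].
max_i inc[i]+dec[i]−1 = 7, with one witness 2, 21, 14, 8, 6, 5, 2.

7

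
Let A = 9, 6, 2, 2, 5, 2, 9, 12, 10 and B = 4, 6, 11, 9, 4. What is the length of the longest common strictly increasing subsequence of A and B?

2

For each value that appears in both, track the longest common increasing run ending there.
The best achievable length is 2; one witness is 6, 9 (A-positions 2,7, B-positions 2,4).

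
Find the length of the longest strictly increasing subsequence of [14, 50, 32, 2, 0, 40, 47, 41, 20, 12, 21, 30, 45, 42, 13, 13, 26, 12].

5

Scanning left to right, the best length ending at each element is: 14→1, 50→2, 32→2, 2→1, 0→1, 40→3, 47→4, 41→4, 20→2, 12→2, 21→3, 30→4, 45→5, 42→5, 13→3, 13→3, 26→4, 12→2.
So the longest increasing subsequence has length 5, e.g. 14, 32, 40, 41, 45.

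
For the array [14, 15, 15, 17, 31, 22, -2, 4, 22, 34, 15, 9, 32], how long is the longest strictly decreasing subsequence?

4

One longest decreasing subsequence is 31, 22, 15, 9 (positions 5,6,11,12), of length 4; no longer one exists.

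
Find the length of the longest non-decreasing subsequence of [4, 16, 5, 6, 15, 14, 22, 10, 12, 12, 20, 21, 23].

Let dp[i] be the longest non-decreasing subsequence ending at position i. Then dp = [1, 2, 2, 3, 4, 4, 5, 4, 5, 6, 7, 8, 9].
The maximum is 9; one witness is 4, 5, 6, 10, 12, 12, 20, 21, 23 at positions 1,3,4,8,9,10,11,12,13.

9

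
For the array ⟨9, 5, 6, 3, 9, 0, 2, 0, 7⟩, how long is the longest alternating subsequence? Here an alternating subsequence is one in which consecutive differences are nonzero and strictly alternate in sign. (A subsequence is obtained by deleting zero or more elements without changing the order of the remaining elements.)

A longest alternating subsequence is 9, 5, 6, 3, 9, 0, 2, 0, 7 (positions 1,2,3,4,5,6,7,8,9); its 8 consecutive differences strictly alternate in sign, and length 9 is optimal.

9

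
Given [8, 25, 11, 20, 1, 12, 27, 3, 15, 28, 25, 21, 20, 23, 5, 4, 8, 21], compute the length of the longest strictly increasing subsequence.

One longest increasing subsequence is 8, 11, 12, 15, 21, 23 (positions 1,3,6,9,12,14), of length 6; no longer one exists.

6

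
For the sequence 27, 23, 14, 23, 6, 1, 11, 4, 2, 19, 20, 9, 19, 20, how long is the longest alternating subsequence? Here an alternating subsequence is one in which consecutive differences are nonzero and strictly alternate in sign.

9

Track the best alternating length ending on an up-step vs a down-step at each position: up/down = 1/1, 1/2, 1/2, 3/2, 1/4, 1/4, 5/4, 5/6, 5/6, 7/4, 7/4, 7/8, 9/8, 9/4.
The maximum over both is 9; one such subsequence is 27, 14, 23, 6, 11, 4, 19, 9, 19.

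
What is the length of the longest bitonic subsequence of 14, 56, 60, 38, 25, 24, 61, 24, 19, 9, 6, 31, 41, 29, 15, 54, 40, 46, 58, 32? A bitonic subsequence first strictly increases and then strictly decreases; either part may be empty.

9

Let inc[i] be the LIS ending at i and dec[i] the longest strictly decreasing subsequence starting at i. inc = [1, 2, 3, 2, 2, 2, 4, 2, 2, 1, 1, 3, 4, 3, 2, 5, 4, 5, 6, 4], dec = [3, 7, 7, 6, 5, 4, 5, 4, 3, 2, 1, 3, 3, 2, 1, 3, 2, 2, 2, 1].
max_i inc[i]+dec[i]−1 = 9, with one witness 14, 56, 60, 38, 25, 24, 19, 9, 6.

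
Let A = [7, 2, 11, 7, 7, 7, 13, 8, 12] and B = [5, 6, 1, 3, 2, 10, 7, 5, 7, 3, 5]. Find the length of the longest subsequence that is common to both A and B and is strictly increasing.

2

For each value that appears in both, track the longest common increasing run ending there.
The best achievable length is 2; one witness is 2, 7 (A-positions 2,4, B-positions 5,7).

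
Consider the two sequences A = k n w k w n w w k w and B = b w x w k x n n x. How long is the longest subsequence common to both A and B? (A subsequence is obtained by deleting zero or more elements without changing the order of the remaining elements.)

3

Backtracking the LCS table gives one alignment: k (A1,B5) → n (A2,B7) → n (A6,B8).
So the longest common subsequence has length 3.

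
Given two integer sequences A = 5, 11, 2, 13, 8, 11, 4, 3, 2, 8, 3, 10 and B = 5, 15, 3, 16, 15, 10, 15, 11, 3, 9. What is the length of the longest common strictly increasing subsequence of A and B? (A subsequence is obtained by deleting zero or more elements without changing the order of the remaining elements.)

A longest common strictly increasing subsequence is 5, 10 (length 2); it appears in order in both A and B, and no longer such subsequence exists.

2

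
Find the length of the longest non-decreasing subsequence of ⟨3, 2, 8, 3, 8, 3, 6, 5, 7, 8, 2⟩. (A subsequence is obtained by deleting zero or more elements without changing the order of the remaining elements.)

6

Let dp[i] be the longest non-decreasing subsequence ending at position i. Then dp = [1, 1, 2, 2, 3, 3, 4, 4, 5, 6, 2].
The maximum is 6; one witness is 3, 3, 3, 6, 7, 8 at positions 1,4,6,7,9,10.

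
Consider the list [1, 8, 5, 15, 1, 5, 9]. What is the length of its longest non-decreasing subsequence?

4

Let dp[i] be the longest non-decreasing subsequence ending at position i. Then dp = [1, 2, 2, 3, 2, 3, 4].
The maximum is 4; one witness is 1, 5, 5, 9 at positions 1,3,6,7.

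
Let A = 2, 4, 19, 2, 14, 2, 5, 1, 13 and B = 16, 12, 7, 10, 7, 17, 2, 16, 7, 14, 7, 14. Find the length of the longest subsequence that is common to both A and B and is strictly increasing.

2

For each value that appears in both, track the longest common increasing run ending there.
The best achievable length is 2; one witness is 2, 14 (A-positions 1,5, B-positions 7,10).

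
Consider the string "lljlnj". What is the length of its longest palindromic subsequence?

3

Using dp[i][j] = 2 + dp[i+1][j−1] if the ends match, else max(dp[i+1][j], dp[i][j−1]):
dp[1][6] = 3. A witness is jnj at positions 3,5,6.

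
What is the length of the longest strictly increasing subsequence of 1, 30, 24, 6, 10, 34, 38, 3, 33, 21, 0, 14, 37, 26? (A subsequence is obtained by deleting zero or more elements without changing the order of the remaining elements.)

Let dp[i] be the longest increasing subsequence ending at position i. Then dp = [1, 2, 2, 2, 3, 4, 5, 2, 4, 4, 1, 4, 5, 5].
The maximum is 5; one witness is 1, 6, 10, 34, 38 at positions 1,4,5,6,7.

5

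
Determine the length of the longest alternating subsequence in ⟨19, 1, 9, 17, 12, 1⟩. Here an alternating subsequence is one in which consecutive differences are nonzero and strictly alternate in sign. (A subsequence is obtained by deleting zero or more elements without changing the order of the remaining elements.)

4

A longest alternating subsequence is 19, 1, 17, 12 (positions 1,2,4,5); its 3 consecutive differences strictly alternate in sign, and length 4 is optimal.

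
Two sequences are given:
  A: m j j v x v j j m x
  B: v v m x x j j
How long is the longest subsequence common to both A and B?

Backtracking the LCS table gives one alignment: m (A1,B3) → x (A5,B5) → j (A7,B6) → j (A8,B7).
So the longest common subsequence has length 4.

4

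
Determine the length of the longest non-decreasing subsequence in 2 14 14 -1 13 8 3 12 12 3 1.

4

Let dp[i] be the longest non-decreasing subsequence ending at position i. Then dp = [1, 2, 3, 1, 2, 2, 2, 3, 4, 3, 2].
The maximum is 4; one witness is 2, 8, 12, 12 at positions 1,6,8,9.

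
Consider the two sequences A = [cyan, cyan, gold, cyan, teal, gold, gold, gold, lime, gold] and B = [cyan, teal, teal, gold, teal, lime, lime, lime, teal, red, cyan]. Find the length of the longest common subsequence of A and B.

4

Backtracking the LCS table gives one alignment: cyan (A1,B1) → gold (A3,B4) → teal (A5,B5) → lime (A9,B8).
So the longest common subsequence has length 4.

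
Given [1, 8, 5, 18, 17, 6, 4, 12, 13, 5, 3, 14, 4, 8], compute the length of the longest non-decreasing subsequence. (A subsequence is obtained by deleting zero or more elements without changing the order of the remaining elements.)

6

One longest non-decreasing subsequence is 1, 5, 6, 12, 13, 14 (positions 1,3,6,8,9,12), of length 6; no longer one exists.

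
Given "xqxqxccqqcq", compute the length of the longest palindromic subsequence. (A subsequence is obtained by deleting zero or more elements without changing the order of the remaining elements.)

6

One longest palindromic subsequence is qcqqcq (positions 2,6,8,9,10,11); it reads the same forward and backward, and the interval DP gives dp[1][11] = 6.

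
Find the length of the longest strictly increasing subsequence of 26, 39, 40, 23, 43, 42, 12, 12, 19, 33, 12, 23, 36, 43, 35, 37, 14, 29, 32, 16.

Let dp[i] be the longest increasing subsequence ending at position i. Then dp = [1, 2, 3, 1, 4, 4, 1, 1, 2, 3, 1, 3, 4, 5, 4, 5, 2, 4, 5, 3].
The maximum is 5; one witness is 26, 39, 40, 42, 43 at positions 1,2,3,6,14.

5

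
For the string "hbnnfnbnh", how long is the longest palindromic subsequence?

7

Using dp[i][j] = 2 + dp[i+1][j−1] if the ends match, else max(dp[i+1][j], dp[i][j−1]):
dp[1][9] = 7. A witness is hnnfnnh at positions 1,3,4,5,6,8,9.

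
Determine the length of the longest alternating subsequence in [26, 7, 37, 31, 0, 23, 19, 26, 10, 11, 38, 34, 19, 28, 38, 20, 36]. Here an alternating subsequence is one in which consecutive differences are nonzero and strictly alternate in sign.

Track the best alternating length ending on an up-step vs a down-step at each position: up/down = 1/1, 1/2, 3/1, 3/4, 1/4, 5/4, 5/6, 7/4, 5/8, 9/8, 9/1, 9/10, 9/10, 11/10, 11/1, 11/12, 13/12.
The maximum over both is 13; one such subsequence is 26, 7, 37, 0, 23, 19, 26, 10, 38, 19, 28, 20, 36.

13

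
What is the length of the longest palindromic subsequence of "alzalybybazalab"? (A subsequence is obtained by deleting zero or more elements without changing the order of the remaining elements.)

One longest palindromic subsequence is alzabybazla (positions 1,2,3,4,7,8,9,10,11,13,14); it reads the same forward and backward, and the interval DP gives dp[1][15] = 11.

11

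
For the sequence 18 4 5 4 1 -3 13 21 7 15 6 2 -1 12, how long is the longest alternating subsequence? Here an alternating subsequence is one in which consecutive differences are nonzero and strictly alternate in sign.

A longest alternating subsequence is 18, 4, 5, 4, 13, 7, 15, 6, 12 (positions 1,2,3,4,7,9,10,11,14); its 8 consecutive differences strictly alternate in sign, and length 9 is optimal.

9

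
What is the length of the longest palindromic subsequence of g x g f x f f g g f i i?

7

Using dp[i][j] = 2 + dp[i+1][j−1] if the ends match, else max(dp[i+1][j], dp[i][j−1]):
dp[1][12] = 7. A witness is ggfffgg at positions 1,3,4,6,7,8,9.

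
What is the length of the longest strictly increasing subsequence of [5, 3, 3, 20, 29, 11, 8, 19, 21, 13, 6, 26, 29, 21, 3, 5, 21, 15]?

One longest increasing subsequence is 5, 11, 19, 21, 26, 29 (positions 1,6,8,9,12,13), of length 6; no longer one exists.

6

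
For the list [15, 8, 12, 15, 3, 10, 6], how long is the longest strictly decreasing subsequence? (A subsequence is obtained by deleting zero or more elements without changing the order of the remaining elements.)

4

Let dp[i] be the longest decreasing subsequence ending at position i. Then dp = [1, 2, 2, 1, 3, 3, 4].
The maximum is 4; one witness is 15, 12, 10, 6 at positions 1,3,6,7.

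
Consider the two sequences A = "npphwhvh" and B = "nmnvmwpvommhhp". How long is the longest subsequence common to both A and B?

Backtracking the LCS table gives one alignment: n (A1,B3) → p (A2,B7) → h (A4,B12) → h (A6,B13).
So the longest common subsequence has length 4.

4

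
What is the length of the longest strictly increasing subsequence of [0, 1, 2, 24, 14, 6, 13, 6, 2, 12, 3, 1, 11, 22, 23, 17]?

7

Let dp[i] be the longest increasing subsequence ending at position i. Then dp = [1, 2, 3, 4, 4, 4, 5, 4, 3, 5, 4, 2, 5, 6, 7, 6].
The maximum is 7; one witness is 0, 1, 2, 6, 13, 22, 23 at positions 1,2,3,6,7,14,15.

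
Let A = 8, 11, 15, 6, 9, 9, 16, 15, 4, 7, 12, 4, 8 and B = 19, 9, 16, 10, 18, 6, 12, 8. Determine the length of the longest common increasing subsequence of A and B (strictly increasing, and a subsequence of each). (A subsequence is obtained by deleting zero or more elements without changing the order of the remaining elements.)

A longest common strictly increasing subsequence is 9, 16 (length 2); it appears in order in both A and B, and no longer such subsequence exists.

2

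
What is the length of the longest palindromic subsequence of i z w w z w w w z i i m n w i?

9

Using dp[i][j] = 2 + dp[i+1][j−1] if the ends match, else max(dp[i+1][j], dp[i][j−1]):
dp[1][15] = 9. A witness is iwzwwwzwi at positions 1,3,5,6,7,8,9,14,15.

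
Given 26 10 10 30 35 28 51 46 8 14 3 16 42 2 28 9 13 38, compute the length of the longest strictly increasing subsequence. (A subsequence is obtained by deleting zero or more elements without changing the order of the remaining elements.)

5

Scanning left to right, the best length ending at each element is: 26→1, 10→1, 10→1, 30→2, 35→3, 28→2, 51→4, 46→4, 8→1, 14→2, 3→1, 16→3, 42→4, 2→1, 28→4, 9→2, 13→3, 38→5.
So the longest increasing subsequence has length 5, e.g. 10, 14, 16, 28, 38.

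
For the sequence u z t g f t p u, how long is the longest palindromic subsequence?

One longest palindromic subsequence is utftu (positions 1,3,5,6,8); it reads the same forward and backward, and the interval DP gives dp[1][8] = 5.

5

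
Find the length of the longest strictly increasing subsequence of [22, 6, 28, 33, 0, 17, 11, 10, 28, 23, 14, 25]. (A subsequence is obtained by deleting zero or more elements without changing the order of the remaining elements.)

4

One longest increasing subsequence is 6, 17, 23, 25 (positions 2,6,10,12), of length 4; no longer one exists.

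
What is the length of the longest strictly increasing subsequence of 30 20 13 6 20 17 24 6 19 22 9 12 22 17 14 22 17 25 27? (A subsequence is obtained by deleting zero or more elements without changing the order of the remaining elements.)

7

One longest increasing subsequence is 6, 9, 12, 17, 22, 25, 27 (positions 4,11,12,14,16,18,19), of length 7; no longer one exists.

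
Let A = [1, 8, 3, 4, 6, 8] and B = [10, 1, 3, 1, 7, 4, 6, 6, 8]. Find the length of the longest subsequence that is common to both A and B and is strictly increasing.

5

For each value that appears in both, track the longest common increasing run ending there.
The best achievable length is 5; one witness is 1, 3, 4, 6, 8 (A-positions 1,3,4,5,6, B-positions 2,3,6,7,9).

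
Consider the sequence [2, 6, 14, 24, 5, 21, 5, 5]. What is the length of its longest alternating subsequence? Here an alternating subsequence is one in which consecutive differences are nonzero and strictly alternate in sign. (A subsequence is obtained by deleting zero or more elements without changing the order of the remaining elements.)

Track the best alternating length ending on an up-step vs a down-step at each position: up/down = 1/1, 2/1, 2/1, 2/1, 2/3, 4/3, 2/5, 2/5.
The maximum over both is 5; one such subsequence is 2, 6, 5, 21, 5.

5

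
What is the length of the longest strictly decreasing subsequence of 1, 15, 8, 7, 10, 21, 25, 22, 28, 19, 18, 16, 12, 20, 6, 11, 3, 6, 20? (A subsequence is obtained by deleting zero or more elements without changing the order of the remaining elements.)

Let dp[i] be the longest decreasing subsequence ending at position i. Then dp = [1, 1, 2, 3, 2, 1, 1, 2, 1, 3, 4, 5, 6, 3, 7, 7, 8, 8, 3].
The maximum is 8; one witness is 25, 22, 19, 18, 16, 12, 6, 3 at positions 7,8,10,11,12,13,15,17.

8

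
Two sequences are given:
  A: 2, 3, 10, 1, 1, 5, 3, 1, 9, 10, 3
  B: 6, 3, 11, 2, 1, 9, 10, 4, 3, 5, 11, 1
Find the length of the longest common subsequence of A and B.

A longest common subsequence is 2, 1, 9, 10, 3 (length 5); the LCS DP confirms no longer common subsequence exists.

5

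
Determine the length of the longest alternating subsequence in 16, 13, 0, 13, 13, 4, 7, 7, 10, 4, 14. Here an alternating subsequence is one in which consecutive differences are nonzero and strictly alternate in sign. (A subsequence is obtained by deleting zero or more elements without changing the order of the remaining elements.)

7

Track the best alternating length ending on an up-step vs a down-step at each position: up/down = 1/1, 1/2, 1/2, 3/2, 3/2, 3/4, 5/4, 5/4, 5/4, 3/6, 7/2.
The maximum over both is 7; one such subsequence is 16, 0, 13, 4, 7, 4, 14.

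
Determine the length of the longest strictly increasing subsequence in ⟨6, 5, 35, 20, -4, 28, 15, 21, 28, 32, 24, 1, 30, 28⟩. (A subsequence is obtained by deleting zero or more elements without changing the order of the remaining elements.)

Let dp[i] be the longest increasing subsequence ending at position i. Then dp = [1, 1, 2, 2, 1, 3, 2, 3, 4, 5, 4, 2, 5, 5].
The maximum is 5; one witness is 6, 20, 21, 28, 32 at positions 1,4,8,9,10.

5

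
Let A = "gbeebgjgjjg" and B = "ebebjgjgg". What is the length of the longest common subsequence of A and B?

7

Backtracking the LCS table gives one alignment: b (A2,B2) → e (A4,B3) → b (A5,B4) → g (A6,B6) → j (A7,B7) → g (A8,B8) → g (A11,B9).
So the longest common subsequence has length 7.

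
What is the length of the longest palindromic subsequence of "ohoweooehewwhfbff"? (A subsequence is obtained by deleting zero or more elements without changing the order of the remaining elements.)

8

One longest palindromic subsequence is hweooewh (positions 2,4,5,6,7,10,12,13); it reads the same forward and backward, and the interval DP gives dp[1][17] = 8.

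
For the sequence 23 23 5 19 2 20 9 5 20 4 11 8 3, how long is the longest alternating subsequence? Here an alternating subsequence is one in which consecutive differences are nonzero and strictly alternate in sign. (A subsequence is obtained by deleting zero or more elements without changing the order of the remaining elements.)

Track the best alternating length ending on an up-step vs a down-step at each position: up/down = 1/1, 1/1, 1/2, 3/2, 1/4, 5/2, 5/6, 5/6, 7/2, 5/8, 9/8, 9/10, 5/10.
The maximum over both is 10; one such subsequence is 23, 5, 19, 2, 20, 9, 20, 4, 11, 8.

10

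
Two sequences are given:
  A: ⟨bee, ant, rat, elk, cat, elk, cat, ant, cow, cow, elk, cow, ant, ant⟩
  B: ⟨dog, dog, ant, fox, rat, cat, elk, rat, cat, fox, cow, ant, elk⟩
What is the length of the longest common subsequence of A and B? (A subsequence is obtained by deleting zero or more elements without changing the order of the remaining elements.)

7

A longest common subsequence is ant, rat, cat, elk, cat, ant, elk (length 7); the LCS DP confirms no longer common subsequence exists.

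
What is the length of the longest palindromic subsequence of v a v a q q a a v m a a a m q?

One longest palindromic subsequence is avaqqava (positions 2,3,4,5,6,8,9,13); it reads the same forward and backward, and the interval DP gives dp[1][15] = 8.

8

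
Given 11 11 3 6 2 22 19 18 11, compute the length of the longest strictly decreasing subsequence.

One longest decreasing subsequence is 22, 19, 18, 11 (positions 6,7,8,9), of length 4; no longer one exists.

4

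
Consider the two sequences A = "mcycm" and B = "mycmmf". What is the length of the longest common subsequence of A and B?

4

Backtracking the LCS table gives one alignment: m (A1,B1) → y (A3,B2) → c (A4,B3) → m (A5,B5).
So the longest common subsequence has length 4.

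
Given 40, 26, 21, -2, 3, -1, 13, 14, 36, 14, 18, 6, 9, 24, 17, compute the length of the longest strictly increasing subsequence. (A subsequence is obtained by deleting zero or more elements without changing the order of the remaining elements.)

6

Scanning left to right, the best length ending at each element is: 40→1, 26→1, 21→1, -2→1, 3→2, -1→2, 13→3, 14→4, 36→5, 14→4, 18→5, 6→3, 9→4, 24→6, 17→5.
So the longest increasing subsequence has length 6, e.g. -2, 3, 13, 14, 18, 24.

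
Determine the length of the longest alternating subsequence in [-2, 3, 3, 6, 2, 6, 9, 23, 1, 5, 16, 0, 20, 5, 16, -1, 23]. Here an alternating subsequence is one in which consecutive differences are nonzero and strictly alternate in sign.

Track the best alternating length ending on an up-step vs a down-step at each position: up/down = 1/1, 2/1, 2/1, 2/1, 2/3, 4/1, 4/1, 4/1, 2/5, 6/5, 6/5, 2/7, 8/5, 8/9, 10/9, 2/11, 12/1.
The maximum over both is 12; one such subsequence is -2, 3, 2, 6, 1, 5, 0, 20, 5, 16, -1, 23.

12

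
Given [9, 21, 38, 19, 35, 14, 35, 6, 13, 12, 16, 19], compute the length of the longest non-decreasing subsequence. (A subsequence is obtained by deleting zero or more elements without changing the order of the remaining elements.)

4

Let dp[i] be the longest non-decreasing subsequence ending at position i. Then dp = [1, 2, 3, 2, 3, 2, 4, 1, 2, 2, 3, 4].
The maximum is 4; one witness is 9, 21, 35, 35 at positions 1,2,5,7.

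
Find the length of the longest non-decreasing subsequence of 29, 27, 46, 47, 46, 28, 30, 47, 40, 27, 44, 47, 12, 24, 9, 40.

6

Scanning left to right, the best length ending at each element is: 29→1, 27→1, 46→2, 47→3, 46→3, 28→2, 30→3, 47→4, 40→4, 27→2, 44→5, 47→6, 12→1, 24→2, 9→1, 40→5.
So the longest non-decreasing subsequence has length 6, e.g. 27, 28, 30, 40, 44, 47.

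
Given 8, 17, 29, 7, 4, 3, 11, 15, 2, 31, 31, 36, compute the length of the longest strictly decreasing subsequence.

Scanning left to right, the best length ending at each element is: 8→1, 17→1, 29→1, 7→2, 4→3, 3→4, 11→2, 15→2, 2→5, 31→1, 31→1, 36→1.
So the longest decreasing subsequence has length 5, e.g. 8, 7, 4, 3, 2.

5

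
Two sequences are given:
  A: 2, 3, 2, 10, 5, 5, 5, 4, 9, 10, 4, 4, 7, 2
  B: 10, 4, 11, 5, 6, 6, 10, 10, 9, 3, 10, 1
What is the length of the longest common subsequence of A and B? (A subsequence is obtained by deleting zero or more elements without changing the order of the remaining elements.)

Backtracking the LCS table gives one alignment: 10 (A4,B1) → 5 (A5,B4) → 9 (A9,B9) → 10 (A10,B11).
So the longest common subsequence has length 4.

4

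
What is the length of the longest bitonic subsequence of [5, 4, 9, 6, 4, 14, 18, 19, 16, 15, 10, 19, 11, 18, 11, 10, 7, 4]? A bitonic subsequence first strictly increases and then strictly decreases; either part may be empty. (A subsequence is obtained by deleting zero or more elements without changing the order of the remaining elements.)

One longest bitonic subsequence is 5, 9, 14, 18, 19, 16, 15, 11, 10, 7, 4 (positions 1,3,6,7,8,9,10,15,16,17,18): it rises to 19 then falls. Length 11 is optimal.

11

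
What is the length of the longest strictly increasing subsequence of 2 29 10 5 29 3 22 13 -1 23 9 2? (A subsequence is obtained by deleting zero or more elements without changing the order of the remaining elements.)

Scanning left to right, the best length ending at each element is: 2→1, 29→2, 10→2, 5→2, 29→3, 3→2, 22→3, 13→3, -1→1, 23→4, 9→3, 2→2.
So the longest increasing subsequence has length 4, e.g. 2, 10, 22, 23.

4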